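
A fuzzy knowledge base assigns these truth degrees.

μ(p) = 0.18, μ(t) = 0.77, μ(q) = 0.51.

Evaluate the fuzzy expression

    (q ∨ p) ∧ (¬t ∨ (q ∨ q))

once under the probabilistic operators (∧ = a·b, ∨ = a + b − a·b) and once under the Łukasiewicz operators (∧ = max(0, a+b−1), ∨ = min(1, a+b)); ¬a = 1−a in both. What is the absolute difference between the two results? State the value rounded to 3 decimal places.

0.202

Under probabilistic:
  q ∨ p = a + b − a·b on (0.5100, 0.1800) = 0.5982
  ¬t = 1 − 0.7700 = 0.2300
  q ∨ q = a + b − a·b on (0.5100, 0.5100) = 0.7599
  ¬t ∨ (q ∨ q) = a + b − a·b on (0.2300, 0.7599) = 0.8151
  (q ∨ p) ∧ (¬t ∨ (q ∨ q)) = a·b on (0.5982, 0.8151) = 0.4876
  → value = 0.4876
Under Łukasiewicz:
  q ∨ p = min(1, a+b) on (0.51, 0.18) = 0.69
  ¬t = 1 − 0.77 = 0.23
  q ∨ q = min(1, a+b) on (0.51, 0.51) = 1.00
  ¬t ∨ (q ∨ q) = min(1, a+b) on (0.23, 1.00) = 1.00
  (q ∨ p) ∧ (¬t ∨ (q ∨ q)) = max(0, a+b−1) on (0.69, 1.00) = 0.69
  → value = 0.6900
|0.4876 − 0.6900| = 0.202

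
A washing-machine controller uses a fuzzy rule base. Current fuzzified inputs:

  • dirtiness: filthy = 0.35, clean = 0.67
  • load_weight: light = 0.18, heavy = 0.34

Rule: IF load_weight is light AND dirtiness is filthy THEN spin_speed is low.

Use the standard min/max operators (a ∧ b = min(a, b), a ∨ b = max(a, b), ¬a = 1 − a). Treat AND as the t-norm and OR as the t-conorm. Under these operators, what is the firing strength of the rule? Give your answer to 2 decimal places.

firing strength: light=0.18, filthy=0.35; AND[min(a, b)] → w = 0.18

0.18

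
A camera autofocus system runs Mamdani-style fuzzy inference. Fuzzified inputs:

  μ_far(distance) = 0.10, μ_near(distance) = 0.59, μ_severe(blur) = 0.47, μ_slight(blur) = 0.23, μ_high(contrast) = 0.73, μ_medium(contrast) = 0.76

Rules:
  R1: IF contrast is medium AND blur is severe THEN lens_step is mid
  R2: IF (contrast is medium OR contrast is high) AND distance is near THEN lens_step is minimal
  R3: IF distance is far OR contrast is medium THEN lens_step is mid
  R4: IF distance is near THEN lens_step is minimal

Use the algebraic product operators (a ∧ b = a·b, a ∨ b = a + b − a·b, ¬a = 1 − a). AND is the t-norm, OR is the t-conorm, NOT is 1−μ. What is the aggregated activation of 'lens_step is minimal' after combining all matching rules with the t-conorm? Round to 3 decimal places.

R1: medium=0.76, severe=0.47; AND[a·b] → w = 0.3572
R2: (medium=0.76 OR high=0.73) = 0.9352; AND[a·b] with near=0.59 → w = 0.5518
R3: far=0.10, medium=0.76; OR[a + b − a·b] → w = 0.7840
R4: near=0.59 → w = 0.5900
Rules with consequent 'minimal': {R2, R4} → strengths 0.5518, 0.5900
Aggregate via t-conorm [a + b − a·b]: 0.8162

0.816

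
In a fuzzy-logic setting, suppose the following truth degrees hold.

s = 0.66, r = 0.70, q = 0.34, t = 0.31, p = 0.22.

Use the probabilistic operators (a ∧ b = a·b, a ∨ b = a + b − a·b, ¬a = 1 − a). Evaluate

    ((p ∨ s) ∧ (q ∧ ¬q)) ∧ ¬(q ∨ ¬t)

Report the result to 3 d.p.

0.034

p ∨ s = a + b − a·b on (0.2200, 0.6600) = 0.7348
¬q = 1 − 0.3400 = 0.6600
q ∧ ¬q = a·b on (0.3400, 0.6600) = 0.2244
(p ∨ s) ∧ (q ∧ ¬q) = a·b on (0.7348, 0.2244) = 0.1649
¬t = 1 − 0.3100 = 0.6900
q ∨ ¬t = a + b − a·b on (0.3400, 0.6900) = 0.7954
¬(q ∨ ¬t) = 1 − 0.7954 = 0.2046
((p ∨ s) ∧ (q ∧ ¬q)) ∧ ¬(q ∨ ¬t) = a·b on (0.1649, 0.2046) = 0.0337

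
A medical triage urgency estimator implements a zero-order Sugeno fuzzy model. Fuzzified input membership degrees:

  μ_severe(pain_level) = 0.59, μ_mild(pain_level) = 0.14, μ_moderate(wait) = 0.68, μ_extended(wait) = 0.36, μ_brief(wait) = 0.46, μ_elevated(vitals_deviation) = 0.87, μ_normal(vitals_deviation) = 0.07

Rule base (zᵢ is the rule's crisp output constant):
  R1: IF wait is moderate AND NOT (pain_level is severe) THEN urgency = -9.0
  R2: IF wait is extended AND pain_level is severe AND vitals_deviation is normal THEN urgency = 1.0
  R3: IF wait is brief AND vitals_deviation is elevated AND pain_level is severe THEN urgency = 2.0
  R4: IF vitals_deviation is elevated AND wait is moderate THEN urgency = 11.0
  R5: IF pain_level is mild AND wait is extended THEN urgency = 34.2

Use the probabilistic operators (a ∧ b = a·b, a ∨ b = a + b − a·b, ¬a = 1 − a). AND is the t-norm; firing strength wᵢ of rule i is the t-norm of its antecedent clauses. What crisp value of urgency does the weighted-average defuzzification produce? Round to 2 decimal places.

R1 (z=-9.0): moderate=0.68, ¬severe=1−0.59=0.41; AND[a·b] → w = 0.2788
R2 (z=1.0): extended=0.36, severe=0.59, normal=0.07; AND[a·b] → w = 0.0149
R3 (z=2.0): brief=0.46, elevated=0.87, severe=0.59; AND[a·b] → w = 0.2361
R4 (z=11.0): elevated=0.87, moderate=0.68; AND[a·b] → w = 0.5916
R5 (z=34.2): mild=0.14, extended=0.36; AND[a·b] → w = 0.0504
Weighted average = (0.2788·-9.0 + 0.0149·1.0 + 0.2361·2.0 + 0.5916·11.0 + 0.0504·34.2) / (0.2788 + 0.0149 + 0.2361 + 0.5916 + 0.0504)
  = 6.2092 / 1.1718 = 5.30

5.30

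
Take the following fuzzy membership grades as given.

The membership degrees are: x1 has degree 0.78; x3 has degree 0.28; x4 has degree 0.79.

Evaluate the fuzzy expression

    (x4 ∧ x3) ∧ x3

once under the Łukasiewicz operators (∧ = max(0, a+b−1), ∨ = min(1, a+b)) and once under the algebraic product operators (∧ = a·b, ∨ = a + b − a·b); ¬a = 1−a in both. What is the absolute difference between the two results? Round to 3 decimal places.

0.062

Under Łukasiewicz:
  x4 ∧ x3 = max(0, a+b−1) on (0.79, 0.28) = 0.07
  (x4 ∧ x3) ∧ x3 = max(0, a+b−1) on (0.07, 0.28) = 0.00
  → value = 0.0000
Under algebraic product:
  x4 ∧ x3 = a·b on (0.7900, 0.2800) = 0.2212
  (x4 ∧ x3) ∧ x3 = a·b on (0.2212, 0.2800) = 0.0619
  → value = 0.0619
|0.0000 − 0.0619| = 0.062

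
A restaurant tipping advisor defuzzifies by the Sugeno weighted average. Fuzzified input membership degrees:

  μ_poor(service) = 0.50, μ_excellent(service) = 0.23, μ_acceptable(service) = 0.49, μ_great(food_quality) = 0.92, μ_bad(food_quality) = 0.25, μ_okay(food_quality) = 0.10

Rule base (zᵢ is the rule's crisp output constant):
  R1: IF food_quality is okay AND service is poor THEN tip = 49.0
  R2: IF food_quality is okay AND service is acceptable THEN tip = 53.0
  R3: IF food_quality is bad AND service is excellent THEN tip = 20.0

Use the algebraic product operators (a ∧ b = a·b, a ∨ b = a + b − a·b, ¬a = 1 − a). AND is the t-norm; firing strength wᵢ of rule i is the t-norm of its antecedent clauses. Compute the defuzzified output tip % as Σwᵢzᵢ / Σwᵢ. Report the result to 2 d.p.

39.60

R1 (z=49.0): okay=0.10, poor=0.50; AND[a·b] → w = 0.0500
R2 (z=53.0): okay=0.10, acceptable=0.49; AND[a·b] → w = 0.0490
R3 (z=20.0): bad=0.25, excellent=0.23; AND[a·b] → w = 0.0575
Weighted average = (0.0500·49.0 + 0.0490·53.0 + 0.0575·20.0) / (0.0500 + 0.0490 + 0.0575)
  = 6.1970 / 0.1565 = 39.60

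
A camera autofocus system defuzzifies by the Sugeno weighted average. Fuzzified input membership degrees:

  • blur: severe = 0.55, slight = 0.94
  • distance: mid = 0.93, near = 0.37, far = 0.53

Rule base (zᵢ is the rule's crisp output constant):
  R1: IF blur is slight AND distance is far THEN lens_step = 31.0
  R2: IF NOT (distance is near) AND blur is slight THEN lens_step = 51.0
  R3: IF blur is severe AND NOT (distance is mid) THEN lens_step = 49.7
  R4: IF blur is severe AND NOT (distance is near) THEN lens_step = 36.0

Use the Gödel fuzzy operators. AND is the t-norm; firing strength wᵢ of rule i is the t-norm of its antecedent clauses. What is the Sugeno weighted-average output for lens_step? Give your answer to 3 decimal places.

R1 (z=31.0): slight=0.94, far=0.53; AND[min(a, b)] → w = 0.53
R2 (z=51.0): ¬near=1−0.37=0.63, slight=0.94; AND[min(a, b)] → w = 0.63
R3 (z=49.7): severe=0.55, ¬mid=1−0.93=0.07; AND[min(a, b)] → w = 0.07
R4 (z=36.0): severe=0.55, ¬near=1−0.37=0.63; AND[min(a, b)] → w = 0.55
Weighted average = (0.53·31.0 + 0.63·51.0 + 0.07·49.7 + 0.55·36.0) / (0.53 + 0.63 + 0.07 + 0.55)
  = 71.8390 / 1.7800 = 40.359

40.359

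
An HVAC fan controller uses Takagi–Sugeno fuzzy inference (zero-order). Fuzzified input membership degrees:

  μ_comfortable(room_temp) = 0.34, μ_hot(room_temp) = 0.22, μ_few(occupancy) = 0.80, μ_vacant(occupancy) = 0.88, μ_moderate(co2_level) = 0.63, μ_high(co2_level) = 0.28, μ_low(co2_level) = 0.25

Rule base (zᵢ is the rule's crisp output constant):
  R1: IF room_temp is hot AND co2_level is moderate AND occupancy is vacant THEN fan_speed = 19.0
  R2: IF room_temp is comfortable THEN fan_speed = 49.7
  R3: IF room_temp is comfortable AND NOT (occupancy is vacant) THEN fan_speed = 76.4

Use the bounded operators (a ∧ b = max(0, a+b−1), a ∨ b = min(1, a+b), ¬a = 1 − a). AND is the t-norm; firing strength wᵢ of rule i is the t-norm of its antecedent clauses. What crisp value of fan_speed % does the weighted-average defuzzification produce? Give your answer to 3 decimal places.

R1 (z=19.0): hot=0.22, moderate=0.63, vacant=0.88; AND[max(0, a+b−1)] → w = 0.00
R2 (z=49.7): comfortable=0.34 → w = 0.34
R3 (z=76.4): comfortable=0.34, ¬vacant=1−0.88=0.12; AND[max(0, a+b−1)] → w = 0.00
Weighted average = (0.00·19.0 + 0.34·49.7 + 0.00·76.4) / (0.00 + 0.34 + 0.00)
  = 16.8980 / 0.3400 = 49.700

49.700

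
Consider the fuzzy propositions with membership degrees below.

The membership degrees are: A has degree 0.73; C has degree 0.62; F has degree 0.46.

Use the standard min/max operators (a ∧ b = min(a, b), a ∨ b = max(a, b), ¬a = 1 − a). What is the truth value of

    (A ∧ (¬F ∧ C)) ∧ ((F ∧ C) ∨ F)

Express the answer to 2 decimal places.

¬F = 1 − 0.46 = 0.54
¬F ∧ C = min(a, b) on (0.54, 0.62) = 0.54
A ∧ (¬F ∧ C) = min(a, b) on (0.73, 0.54) = 0.54
F ∧ C = min(a, b) on (0.46, 0.62) = 0.46
(F ∧ C) ∨ F = max(a, b) on (0.46, 0.46) = 0.46
(A ∧ (¬F ∧ C)) ∧ ((F ∧ C) ∨ F) = min(a, b) on (0.54, 0.46) = 0.46

0.46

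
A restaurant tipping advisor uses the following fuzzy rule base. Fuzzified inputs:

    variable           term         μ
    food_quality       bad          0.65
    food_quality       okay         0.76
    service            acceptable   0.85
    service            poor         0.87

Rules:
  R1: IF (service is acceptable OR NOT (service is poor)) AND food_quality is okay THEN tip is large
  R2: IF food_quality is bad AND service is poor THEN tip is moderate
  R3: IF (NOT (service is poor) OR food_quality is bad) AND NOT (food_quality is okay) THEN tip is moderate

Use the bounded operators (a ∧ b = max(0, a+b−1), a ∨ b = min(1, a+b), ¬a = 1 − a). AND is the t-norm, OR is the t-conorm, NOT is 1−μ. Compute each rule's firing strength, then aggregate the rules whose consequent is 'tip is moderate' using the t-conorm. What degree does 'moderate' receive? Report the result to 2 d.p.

R1: (acceptable=0.85 OR ¬poor=1−0.87=0.13) = 0.98; AND[max(0, a+b−1)] with okay=0.76 → w = 0.74
R2: bad=0.65, poor=0.87; AND[max(0, a+b−1)] → w = 0.52
R3: (¬poor=1−0.87=0.13 OR bad=0.65) = 0.78; AND[max(0, a+b−1)] with ¬okay=1−0.76=0.24 → w = 0.02
Rules with consequent 'moderate': {R2, R3} → strengths 0.52, 0.02
Aggregate via t-conorm [min(1, a+b)]: 0.54

0.54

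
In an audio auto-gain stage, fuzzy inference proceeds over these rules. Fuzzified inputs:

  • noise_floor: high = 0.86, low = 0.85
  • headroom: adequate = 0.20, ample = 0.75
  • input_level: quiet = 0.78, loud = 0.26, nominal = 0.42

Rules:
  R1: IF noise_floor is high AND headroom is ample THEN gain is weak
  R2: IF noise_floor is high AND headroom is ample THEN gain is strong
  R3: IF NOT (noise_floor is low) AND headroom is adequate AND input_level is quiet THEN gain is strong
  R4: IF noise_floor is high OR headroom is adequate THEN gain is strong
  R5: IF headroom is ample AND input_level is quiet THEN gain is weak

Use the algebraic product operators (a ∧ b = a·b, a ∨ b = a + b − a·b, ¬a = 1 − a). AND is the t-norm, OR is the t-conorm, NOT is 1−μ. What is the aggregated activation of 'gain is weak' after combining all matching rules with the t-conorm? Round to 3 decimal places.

0.853

R1: high=0.86, ample=0.75; AND[a·b] → w = 0.6450
R2: high=0.86, ample=0.75; AND[a·b] → w = 0.6450
R3: ¬low=1−0.85=0.15, adequate=0.20, quiet=0.78; AND[a·b] → w = 0.0234
R4: high=0.86, adequate=0.20; OR[a + b − a·b] → w = 0.8880
R5: ample=0.75, quiet=0.78; AND[a·b] → w = 0.5850
Rules with consequent 'weak': {R1, R5} → strengths 0.6450, 0.5850
Aggregate via t-conorm [a + b − a·b]: 0.8527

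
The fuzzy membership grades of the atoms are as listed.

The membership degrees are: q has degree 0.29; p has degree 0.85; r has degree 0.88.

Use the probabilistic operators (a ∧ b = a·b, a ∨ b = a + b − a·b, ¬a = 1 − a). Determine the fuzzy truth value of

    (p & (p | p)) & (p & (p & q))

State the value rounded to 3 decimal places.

0.174

p | p = a + b − a·b on (0.8500, 0.8500) = 0.9775
p & (p | p) = a·b on (0.8500, 0.9775) = 0.8309
p & q = a·b on (0.8500, 0.2900) = 0.2465
p & (p & q) = a·b on (0.8500, 0.2465) = 0.2095
(p & (p | p)) & (p & (p & q)) = a·b on (0.8309, 0.2095) = 0.1741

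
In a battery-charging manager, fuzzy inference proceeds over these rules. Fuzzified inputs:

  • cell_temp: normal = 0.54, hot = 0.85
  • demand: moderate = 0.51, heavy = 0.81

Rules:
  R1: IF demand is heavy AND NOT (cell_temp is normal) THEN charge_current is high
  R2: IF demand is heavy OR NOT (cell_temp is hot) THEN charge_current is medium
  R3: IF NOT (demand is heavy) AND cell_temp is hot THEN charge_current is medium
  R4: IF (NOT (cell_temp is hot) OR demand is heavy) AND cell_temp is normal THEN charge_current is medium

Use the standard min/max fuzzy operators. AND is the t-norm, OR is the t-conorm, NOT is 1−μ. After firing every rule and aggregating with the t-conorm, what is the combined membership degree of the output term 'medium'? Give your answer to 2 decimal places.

0.81

R1: heavy=0.81, ¬normal=1−0.54=0.46; AND[min(a, b)] → w = 0.46
R2: heavy=0.81, ¬hot=1−0.85=0.15; OR[max(a, b)] → w = 0.81
R3: ¬heavy=1−0.81=0.19, hot=0.85; AND[min(a, b)] → w = 0.19
R4: (¬hot=1−0.85=0.15 OR heavy=0.81) = 0.81; AND[min(a, b)] with normal=0.54 → w = 0.54
Rules with consequent 'medium': {R2, R3, R4} → strengths 0.81, 0.19, 0.54
Aggregate via t-conorm [max(a, b)]: 0.81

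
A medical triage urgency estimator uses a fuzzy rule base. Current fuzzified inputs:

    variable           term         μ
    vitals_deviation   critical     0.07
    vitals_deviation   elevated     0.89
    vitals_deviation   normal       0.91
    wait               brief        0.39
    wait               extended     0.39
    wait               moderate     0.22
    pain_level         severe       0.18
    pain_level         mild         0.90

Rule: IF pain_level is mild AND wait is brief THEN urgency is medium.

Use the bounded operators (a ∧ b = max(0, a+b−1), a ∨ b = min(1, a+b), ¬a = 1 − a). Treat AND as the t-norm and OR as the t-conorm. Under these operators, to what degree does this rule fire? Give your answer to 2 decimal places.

firing strength: mild=0.90, brief=0.39; AND[max(0, a+b−1)] → w = 0.29

0.29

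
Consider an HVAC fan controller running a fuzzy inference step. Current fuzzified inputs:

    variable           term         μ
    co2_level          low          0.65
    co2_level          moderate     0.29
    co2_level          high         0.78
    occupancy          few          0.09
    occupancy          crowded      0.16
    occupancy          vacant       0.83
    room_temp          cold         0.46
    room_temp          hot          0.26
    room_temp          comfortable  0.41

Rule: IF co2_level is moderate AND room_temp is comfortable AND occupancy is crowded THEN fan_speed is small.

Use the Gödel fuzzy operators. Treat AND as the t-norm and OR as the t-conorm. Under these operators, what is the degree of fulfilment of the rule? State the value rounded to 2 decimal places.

firing strength: moderate=0.29, comfortable=0.41, crowded=0.16; AND[min(a, b)] → w = 0.16

0.16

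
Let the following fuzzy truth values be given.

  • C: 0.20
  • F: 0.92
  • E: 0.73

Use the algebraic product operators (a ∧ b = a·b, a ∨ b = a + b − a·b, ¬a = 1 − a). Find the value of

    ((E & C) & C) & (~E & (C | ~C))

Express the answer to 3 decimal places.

E & C = a·b on (0.7300, 0.2000) = 0.1460
(E & C) & C = a·b on (0.1460, 0.2000) = 0.0292
~E = 1 − 0.7300 = 0.2700
~C = 1 − 0.2000 = 0.8000
C | ~C = a + b − a·b on (0.2000, 0.8000) = 0.8400
~E & (C | ~C) = a·b on (0.2700, 0.8400) = 0.2268
((E & C) & C) & (~E & (C | ~C)) = a·b on (0.0292, 0.2268) = 0.0066

0.007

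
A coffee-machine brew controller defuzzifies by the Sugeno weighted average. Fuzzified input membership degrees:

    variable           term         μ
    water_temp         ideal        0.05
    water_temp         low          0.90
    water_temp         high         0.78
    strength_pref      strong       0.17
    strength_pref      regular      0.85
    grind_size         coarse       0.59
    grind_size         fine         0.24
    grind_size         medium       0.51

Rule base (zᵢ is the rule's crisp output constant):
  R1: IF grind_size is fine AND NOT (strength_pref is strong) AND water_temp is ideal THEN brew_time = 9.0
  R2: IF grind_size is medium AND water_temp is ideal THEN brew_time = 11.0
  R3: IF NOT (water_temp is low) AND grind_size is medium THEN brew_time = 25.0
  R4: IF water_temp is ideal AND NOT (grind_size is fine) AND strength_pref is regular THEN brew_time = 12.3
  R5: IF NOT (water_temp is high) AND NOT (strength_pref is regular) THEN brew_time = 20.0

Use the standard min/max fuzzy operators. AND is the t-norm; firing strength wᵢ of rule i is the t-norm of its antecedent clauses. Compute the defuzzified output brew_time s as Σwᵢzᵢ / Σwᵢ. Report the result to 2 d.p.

R1 (z=9.0): fine=0.24, ¬strong=1−0.17=0.83, ideal=0.05; AND[min(a, b)] → w = 0.05
R2 (z=11.0): medium=0.51, ideal=0.05; AND[min(a, b)] → w = 0.05
R3 (z=25.0): ¬low=1−0.90=0.10, medium=0.51; AND[min(a, b)] → w = 0.10
R4 (z=12.3): ideal=0.05, ¬fine=1−0.24=0.76, regular=0.85; AND[min(a, b)] → w = 0.05
R5 (z=20.0): ¬high=1−0.78=0.22, ¬regular=1−0.85=0.15; AND[min(a, b)] → w = 0.15
Weighted average = (0.05·9.0 + 0.05·11.0 + 0.10·25.0 + 0.05·12.3 + 0.15·20.0) / (0.05 + 0.05 + 0.10 + 0.05 + 0.15)
  = 7.1150 / 0.4000 = 17.79

17.79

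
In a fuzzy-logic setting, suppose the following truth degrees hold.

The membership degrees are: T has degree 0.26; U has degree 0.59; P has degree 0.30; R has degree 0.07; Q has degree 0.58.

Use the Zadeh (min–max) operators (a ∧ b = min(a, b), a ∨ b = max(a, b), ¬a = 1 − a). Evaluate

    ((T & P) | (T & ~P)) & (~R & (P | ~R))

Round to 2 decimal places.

T & P = min(a, b) on (0.26, 0.30) = 0.26
~P = 1 − 0.30 = 0.70
T & ~P = min(a, b) on (0.26, 0.70) = 0.26
(T & P) | (T & ~P) = max(a, b) on (0.26, 0.26) = 0.26
~R = 1 − 0.07 = 0.93
~R = 1 − 0.07 = 0.93
P | ~R = max(a, b) on (0.30, 0.93) = 0.93
~R & (P | ~R) = min(a, b) on (0.93, 0.93) = 0.93
((T & P) | (T & ~P)) & (~R & (P | ~R)) = min(a, b) on (0.26, 0.93) = 0.26

0.26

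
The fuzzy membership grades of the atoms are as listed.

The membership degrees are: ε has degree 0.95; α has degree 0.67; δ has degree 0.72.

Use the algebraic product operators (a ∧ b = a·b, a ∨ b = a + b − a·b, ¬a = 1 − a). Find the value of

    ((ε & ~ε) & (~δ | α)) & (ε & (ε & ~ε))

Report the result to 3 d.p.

~ε = 1 − 0.9500 = 0.0500
ε & ~ε = a·b on (0.9500, 0.0500) = 0.0475
~δ = 1 − 0.7200 = 0.2800
~δ | α = a + b − a·b on (0.2800, 0.6700) = 0.7624
(ε & ~ε) & (~δ | α) = a·b on (0.0475, 0.7624) = 0.0362
~ε = 1 − 0.9500 = 0.0500
ε & ~ε = a·b on (0.9500, 0.0500) = 0.0475
ε & (ε & ~ε) = a·b on (0.9500, 0.0475) = 0.0451
((ε & ~ε) & (~δ | α)) & (ε & (ε & ~ε)) = a·b on (0.0362, 0.0451) = 0.0016

0.002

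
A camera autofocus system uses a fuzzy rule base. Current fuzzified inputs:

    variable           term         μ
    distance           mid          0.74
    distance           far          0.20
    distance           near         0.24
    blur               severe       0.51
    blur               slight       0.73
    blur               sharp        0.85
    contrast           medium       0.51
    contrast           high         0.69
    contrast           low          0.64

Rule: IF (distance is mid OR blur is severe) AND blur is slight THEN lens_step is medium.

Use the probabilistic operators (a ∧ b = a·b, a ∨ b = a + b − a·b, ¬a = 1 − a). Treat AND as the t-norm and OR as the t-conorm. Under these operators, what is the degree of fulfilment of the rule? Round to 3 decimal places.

firing strength: (mid=0.74 OR severe=0.51) = 0.8726; AND[a·b] with slight=0.73 → w = 0.6370

0.637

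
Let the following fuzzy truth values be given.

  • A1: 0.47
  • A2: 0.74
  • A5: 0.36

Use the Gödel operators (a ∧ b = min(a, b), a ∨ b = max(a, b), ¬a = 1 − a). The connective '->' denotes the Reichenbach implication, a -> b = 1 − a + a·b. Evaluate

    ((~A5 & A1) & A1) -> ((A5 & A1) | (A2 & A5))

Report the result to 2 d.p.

~A5 = 1 − 0.36 = 0.64
~A5 & A1 = min(a, b) on (0.64, 0.47) = 0.47
(~A5 & A1) & A1 = min(a, b) on (0.47, 0.47) = 0.47
A5 & A1 = min(a, b) on (0.36, 0.47) = 0.36
A2 & A5 = min(a, b) on (0.74, 0.36) = 0.36
(A5 & A1) | (A2 & A5) = max(a, b) on (0.36, 0.36) = 0.36
((~A5 & A1) & A1) -> ((A5 & A1) | (A2 & A5))  [Reichenbach: 1 − a + a·b] with a=0.47, b=0.36 → 0.70

0.70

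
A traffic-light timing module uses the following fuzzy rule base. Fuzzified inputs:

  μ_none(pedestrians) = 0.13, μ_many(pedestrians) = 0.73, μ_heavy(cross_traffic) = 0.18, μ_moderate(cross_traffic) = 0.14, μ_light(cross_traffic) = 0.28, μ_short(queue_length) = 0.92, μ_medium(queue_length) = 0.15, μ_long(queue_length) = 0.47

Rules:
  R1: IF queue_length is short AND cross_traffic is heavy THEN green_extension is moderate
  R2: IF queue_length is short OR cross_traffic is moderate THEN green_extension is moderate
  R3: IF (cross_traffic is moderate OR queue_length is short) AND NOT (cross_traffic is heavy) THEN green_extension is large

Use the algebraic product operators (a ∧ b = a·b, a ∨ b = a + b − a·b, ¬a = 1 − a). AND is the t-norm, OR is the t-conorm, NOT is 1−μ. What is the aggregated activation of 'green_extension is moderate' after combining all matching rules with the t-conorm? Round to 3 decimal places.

R1: short=0.92, heavy=0.18; AND[a·b] → w = 0.1656
R2: short=0.92, moderate=0.14; OR[a + b − a·b] → w = 0.9312
R3: (moderate=0.14 OR short=0.92) = 0.9312; AND[a·b] with ¬heavy=1−0.18=0.82 → w = 0.7636
Rules with consequent 'moderate': {R1, R2} → strengths 0.1656, 0.9312
Aggregate via t-conorm [a + b − a·b]: 0.9426

0.943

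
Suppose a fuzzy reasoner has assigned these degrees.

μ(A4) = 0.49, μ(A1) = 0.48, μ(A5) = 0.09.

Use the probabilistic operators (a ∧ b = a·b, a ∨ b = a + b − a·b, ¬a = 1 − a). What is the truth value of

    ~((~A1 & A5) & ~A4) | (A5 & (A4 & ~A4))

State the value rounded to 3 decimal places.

~A1 = 1 − 0.4800 = 0.5200
~A1 & A5 = a·b on (0.5200, 0.0900) = 0.0468
~A4 = 1 − 0.4900 = 0.5100
(~A1 & A5) & ~A4 = a·b on (0.0468, 0.5100) = 0.0239
~((~A1 & A5) & ~A4) = 1 − 0.0239 = 0.9761
~A4 = 1 − 0.4900 = 0.5100
A4 & ~A4 = a·b on (0.4900, 0.5100) = 0.2499
A5 & (A4 & ~A4) = a·b on (0.0900, 0.2499) = 0.0225
~((~A1 & A5) & ~A4) | (A5 & (A4 & ~A4)) = a + b − a·b on (0.9761, 0.0225) = 0.9767

0.977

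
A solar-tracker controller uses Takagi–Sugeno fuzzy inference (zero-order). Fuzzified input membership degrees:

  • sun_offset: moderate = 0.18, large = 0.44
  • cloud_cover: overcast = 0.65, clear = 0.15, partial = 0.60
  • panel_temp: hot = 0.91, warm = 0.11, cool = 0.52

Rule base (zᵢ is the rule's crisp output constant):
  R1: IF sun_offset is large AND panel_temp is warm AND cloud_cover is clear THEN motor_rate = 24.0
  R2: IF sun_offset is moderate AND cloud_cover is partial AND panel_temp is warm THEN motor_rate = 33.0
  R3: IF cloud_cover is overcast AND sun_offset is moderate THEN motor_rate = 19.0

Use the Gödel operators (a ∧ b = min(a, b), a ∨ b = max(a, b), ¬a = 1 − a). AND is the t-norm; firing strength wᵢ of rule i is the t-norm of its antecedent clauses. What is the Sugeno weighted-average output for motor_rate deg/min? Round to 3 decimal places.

24.225

R1 (z=24.0): large=0.44, warm=0.11, clear=0.15; AND[min(a, b)] → w = 0.11
R2 (z=33.0): moderate=0.18, partial=0.60, warm=0.11; AND[min(a, b)] → w = 0.11
R3 (z=19.0): overcast=0.65, moderate=0.18; AND[min(a, b)] → w = 0.18
Weighted average = (0.11·24.0 + 0.11·33.0 + 0.18·19.0) / (0.11 + 0.11 + 0.18)
  = 9.6900 / 0.4000 = 24.225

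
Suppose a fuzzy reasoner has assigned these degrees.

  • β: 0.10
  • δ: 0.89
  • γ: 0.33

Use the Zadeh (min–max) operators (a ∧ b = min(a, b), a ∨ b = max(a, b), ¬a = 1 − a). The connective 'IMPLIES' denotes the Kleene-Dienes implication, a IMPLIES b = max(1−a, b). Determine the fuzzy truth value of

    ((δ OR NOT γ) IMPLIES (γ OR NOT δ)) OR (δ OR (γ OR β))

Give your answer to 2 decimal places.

NOT γ = 1 − 0.33 = 0.67
δ OR NOT γ = max(a, b) on (0.89, 0.67) = 0.89
NOT δ = 1 − 0.89 = 0.11
γ OR NOT δ = max(a, b) on (0.33, 0.11) = 0.33
(δ OR NOT γ) IMPLIES (γ OR NOT δ)  [Kleene-Dienes: max(1−a, b)] with a=0.89, b=0.33 → 0.33
γ OR β = max(a, b) on (0.33, 0.10) = 0.33
δ OR (γ OR β) = max(a, b) on (0.89, 0.33) = 0.89
((δ OR NOT γ) IMPLIES (γ OR NOT δ)) OR (δ OR (γ OR β)) = max(a, b) on (0.33, 0.89) = 0.89

0.89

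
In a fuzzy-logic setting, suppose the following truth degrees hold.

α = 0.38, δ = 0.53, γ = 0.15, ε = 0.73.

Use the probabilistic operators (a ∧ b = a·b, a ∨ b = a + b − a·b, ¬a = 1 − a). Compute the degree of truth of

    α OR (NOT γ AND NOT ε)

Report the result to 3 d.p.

NOT γ = 1 − 0.1500 = 0.8500
NOT ε = 1 − 0.7300 = 0.2700
NOT γ AND NOT ε = a·b on (0.8500, 0.2700) = 0.2295
α OR (NOT γ AND NOT ε) = a + b − a·b on (0.3800, 0.2295) = 0.5223

0.522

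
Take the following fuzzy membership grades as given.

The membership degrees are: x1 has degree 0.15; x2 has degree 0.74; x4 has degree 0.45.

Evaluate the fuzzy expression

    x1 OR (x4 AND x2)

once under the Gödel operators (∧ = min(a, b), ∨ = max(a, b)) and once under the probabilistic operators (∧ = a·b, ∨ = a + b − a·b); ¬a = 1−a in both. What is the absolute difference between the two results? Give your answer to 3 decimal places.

0.017

Under Gödel:
  x4 AND x2 = min(a, b) on (0.45, 0.74) = 0.45
  x1 OR (x4 AND x2) = max(a, b) on (0.15, 0.45) = 0.45
  → value = 0.4500
Under probabilistic:
  x4 AND x2 = a·b on (0.4500, 0.7400) = 0.3330
  x1 OR (x4 AND x2) = a + b − a·b on (0.1500, 0.3330) = 0.4330
  → value = 0.4330
|0.4500 − 0.4330| = 0.017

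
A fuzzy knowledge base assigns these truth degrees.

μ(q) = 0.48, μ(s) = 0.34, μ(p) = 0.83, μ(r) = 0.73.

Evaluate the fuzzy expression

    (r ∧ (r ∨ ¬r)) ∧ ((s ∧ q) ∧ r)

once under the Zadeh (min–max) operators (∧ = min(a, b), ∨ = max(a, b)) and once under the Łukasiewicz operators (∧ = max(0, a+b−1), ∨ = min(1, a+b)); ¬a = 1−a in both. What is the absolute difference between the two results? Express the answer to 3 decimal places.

0.340

Under Zadeh (min–max):
  ¬r = 1 − 0.73 = 0.27
  r ∨ ¬r = max(a, b) on (0.73, 0.27) = 0.73
  r ∧ (r ∨ ¬r) = min(a, b) on (0.73, 0.73) = 0.73
  s ∧ q = min(a, b) on (0.34, 0.48) = 0.34
  (s ∧ q) ∧ r = min(a, b) on (0.34, 0.73) = 0.34
  (r ∧ (r ∨ ¬r)) ∧ ((s ∧ q) ∧ r) = min(a, b) on (0.73, 0.34) = 0.34
  → value = 0.3400
Under Łukasiewicz:
  ¬r = 1 − 0.73 = 0.27
  r ∨ ¬r = min(1, a+b) on (0.73, 0.27) = 1.00
  r ∧ (r ∨ ¬r) = max(0, a+b−1) on (0.73, 1.00) = 0.73
  s ∧ q = max(0, a+b−1) on (0.34, 0.48) = 0.00
  (s ∧ q) ∧ r = max(0, a+b−1) on (0.00, 0.73) = 0.00
  (r ∧ (r ∨ ¬r)) ∧ ((s ∧ q) ∧ r) = max(0, a+b−1) on (0.73, 0.00) = 0.00
  → value = 0.0000
|0.3400 − 0.0000| = 0.340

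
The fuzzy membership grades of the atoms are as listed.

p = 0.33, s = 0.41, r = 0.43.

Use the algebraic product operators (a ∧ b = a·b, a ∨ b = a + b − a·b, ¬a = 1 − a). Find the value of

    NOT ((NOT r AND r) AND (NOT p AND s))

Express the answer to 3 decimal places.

0.933

NOT r = 1 − 0.4300 = 0.5700
NOT r AND r = a·b on (0.5700, 0.4300) = 0.2451
NOT p = 1 − 0.3300 = 0.6700
NOT p AND s = a·b on (0.6700, 0.4100) = 0.2747
(NOT r AND r) AND (NOT p AND s) = a·b on (0.2451, 0.2747) = 0.0673
NOT ((NOT r AND r) AND (NOT p AND s)) = 1 − 0.0673 = 0.9327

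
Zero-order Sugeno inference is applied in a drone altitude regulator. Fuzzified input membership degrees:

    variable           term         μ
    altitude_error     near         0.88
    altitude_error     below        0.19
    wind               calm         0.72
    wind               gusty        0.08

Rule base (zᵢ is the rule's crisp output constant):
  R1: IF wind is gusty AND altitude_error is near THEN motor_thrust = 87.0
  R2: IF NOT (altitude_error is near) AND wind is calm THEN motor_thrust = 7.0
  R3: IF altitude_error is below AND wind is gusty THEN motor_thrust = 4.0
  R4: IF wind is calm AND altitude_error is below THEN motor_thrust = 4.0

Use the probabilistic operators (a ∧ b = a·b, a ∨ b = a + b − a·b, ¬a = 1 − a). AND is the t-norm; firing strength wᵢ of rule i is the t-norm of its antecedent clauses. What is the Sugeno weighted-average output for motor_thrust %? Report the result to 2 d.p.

23.76

R1 (z=87.0): gusty=0.08, near=0.88; AND[a·b] → w = 0.0704
R2 (z=7.0): ¬near=1−0.88=0.12, calm=0.72; AND[a·b] → w = 0.0864
R3 (z=4.0): below=0.19, gusty=0.08; AND[a·b] → w = 0.0152
R4 (z=4.0): calm=0.72, below=0.19; AND[a·b] → w = 0.1368
Weighted average = (0.0704·87.0 + 0.0864·7.0 + 0.0152·4.0 + 0.1368·4.0) / (0.0704 + 0.0864 + 0.0152 + 0.1368)
  = 7.3376 / 0.3088 = 23.76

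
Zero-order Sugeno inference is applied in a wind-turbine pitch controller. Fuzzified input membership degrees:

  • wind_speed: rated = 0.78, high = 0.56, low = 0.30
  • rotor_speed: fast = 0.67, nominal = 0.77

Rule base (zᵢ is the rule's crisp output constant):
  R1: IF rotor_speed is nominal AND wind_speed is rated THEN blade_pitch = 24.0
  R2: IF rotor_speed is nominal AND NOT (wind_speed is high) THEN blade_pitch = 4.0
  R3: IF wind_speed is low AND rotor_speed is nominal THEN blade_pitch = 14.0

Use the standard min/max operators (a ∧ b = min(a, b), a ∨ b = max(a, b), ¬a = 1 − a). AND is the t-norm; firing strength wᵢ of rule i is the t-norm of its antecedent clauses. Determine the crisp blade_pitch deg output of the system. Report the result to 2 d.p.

R1 (z=24.0): nominal=0.77, rated=0.78; AND[min(a, b)] → w = 0.77
R2 (z=4.0): nominal=0.77, ¬high=1−0.56=0.44; AND[min(a, b)] → w = 0.44
R3 (z=14.0): low=0.30, nominal=0.77; AND[min(a, b)] → w = 0.30
Weighted average = (0.77·24.0 + 0.44·4.0 + 0.30·14.0) / (0.77 + 0.44 + 0.30)
  = 24.4400 / 1.5100 = 16.19

16.19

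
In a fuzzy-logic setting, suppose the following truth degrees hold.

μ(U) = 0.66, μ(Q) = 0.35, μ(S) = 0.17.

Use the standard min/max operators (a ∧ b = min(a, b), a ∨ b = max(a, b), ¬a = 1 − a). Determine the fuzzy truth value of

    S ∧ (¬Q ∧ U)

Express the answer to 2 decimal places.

0.17

¬Q = 1 − 0.35 = 0.65
¬Q ∧ U = min(a, b) on (0.65, 0.66) = 0.65
S ∧ (¬Q ∧ U) = min(a, b) on (0.17, 0.65) = 0.17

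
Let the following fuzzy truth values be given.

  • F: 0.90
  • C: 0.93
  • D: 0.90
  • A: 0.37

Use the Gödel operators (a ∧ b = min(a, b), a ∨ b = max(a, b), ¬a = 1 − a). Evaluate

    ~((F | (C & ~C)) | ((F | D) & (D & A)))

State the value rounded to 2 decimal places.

0.10

~C = 1 − 0.93 = 0.07
C & ~C = min(a, b) on (0.93, 0.07) = 0.07
F | (C & ~C) = max(a, b) on (0.90, 0.07) = 0.90
F | D = max(a, b) on (0.90, 0.90) = 0.90
D & A = min(a, b) on (0.90, 0.37) = 0.37
(F | D) & (D & A) = min(a, b) on (0.90, 0.37) = 0.37
(F | (C & ~C)) | ((F | D) & (D & A)) = max(a, b) on (0.90, 0.37) = 0.90
~((F | (C & ~C)) | ((F | D) & (D & A))) = 1 − 0.90 = 0.10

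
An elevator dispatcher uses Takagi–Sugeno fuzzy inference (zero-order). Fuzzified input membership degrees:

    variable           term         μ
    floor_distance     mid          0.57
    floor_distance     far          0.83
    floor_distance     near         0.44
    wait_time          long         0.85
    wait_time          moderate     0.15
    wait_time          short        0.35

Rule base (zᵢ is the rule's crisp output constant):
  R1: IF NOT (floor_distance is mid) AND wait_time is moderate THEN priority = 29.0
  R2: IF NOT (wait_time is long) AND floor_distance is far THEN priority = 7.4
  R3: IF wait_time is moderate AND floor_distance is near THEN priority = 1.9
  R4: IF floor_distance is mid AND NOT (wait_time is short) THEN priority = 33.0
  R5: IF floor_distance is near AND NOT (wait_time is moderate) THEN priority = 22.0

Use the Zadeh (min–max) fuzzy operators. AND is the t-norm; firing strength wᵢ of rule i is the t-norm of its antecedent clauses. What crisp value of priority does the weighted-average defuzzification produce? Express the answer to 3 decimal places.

R1 (z=29.0): ¬mid=1−0.57=0.43, moderate=0.15; AND[min(a, b)] → w = 0.15
R2 (z=7.4): ¬long=1−0.85=0.15, far=0.83; AND[min(a, b)] → w = 0.15
R3 (z=1.9): moderate=0.15, near=0.44; AND[min(a, b)] → w = 0.15
R4 (z=33.0): mid=0.57, ¬short=1−0.35=0.65; AND[min(a, b)] → w = 0.57
R5 (z=22.0): near=0.44, ¬moderate=1−0.15=0.85; AND[min(a, b)] → w = 0.44
Weighted average = (0.15·29.0 + 0.15·7.4 + 0.15·1.9 + 0.57·33.0 + 0.44·22.0) / (0.15 + 0.15 + 0.15 + 0.57 + 0.44)
  = 34.2350 / 1.4600 = 23.449

23.449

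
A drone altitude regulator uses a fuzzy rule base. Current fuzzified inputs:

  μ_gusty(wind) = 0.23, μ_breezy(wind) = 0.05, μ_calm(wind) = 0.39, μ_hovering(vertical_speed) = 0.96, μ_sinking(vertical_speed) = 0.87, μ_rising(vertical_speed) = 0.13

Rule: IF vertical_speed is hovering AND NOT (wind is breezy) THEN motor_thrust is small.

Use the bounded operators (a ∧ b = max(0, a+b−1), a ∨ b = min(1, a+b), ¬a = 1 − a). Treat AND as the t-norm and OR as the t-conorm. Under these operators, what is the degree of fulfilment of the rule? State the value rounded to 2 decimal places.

firing strength: hovering=0.96, ¬breezy=1−0.05=0.95; AND[max(0, a+b−1)] → w = 0.91

0.91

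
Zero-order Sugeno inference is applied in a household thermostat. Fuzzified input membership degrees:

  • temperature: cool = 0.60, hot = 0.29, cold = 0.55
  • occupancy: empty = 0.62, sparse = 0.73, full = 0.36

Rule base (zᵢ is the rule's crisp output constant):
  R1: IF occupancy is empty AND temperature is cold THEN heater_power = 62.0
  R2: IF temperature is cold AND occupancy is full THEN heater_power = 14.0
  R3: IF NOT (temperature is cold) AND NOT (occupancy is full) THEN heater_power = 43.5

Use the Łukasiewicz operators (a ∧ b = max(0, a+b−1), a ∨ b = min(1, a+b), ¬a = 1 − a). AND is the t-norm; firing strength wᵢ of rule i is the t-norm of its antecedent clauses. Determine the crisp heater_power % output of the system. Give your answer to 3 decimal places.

R1 (z=62.0): empty=0.62, cold=0.55; AND[max(0, a+b−1)] → w = 0.17
R2 (z=14.0): cold=0.55, full=0.36; AND[max(0, a+b−1)] → w = 0.00
R3 (z=43.5): ¬cold=1−0.55=0.45, ¬full=1−0.36=0.64; AND[max(0, a+b−1)] → w = 0.09
Weighted average = (0.17·62.0 + 0.00·14.0 + 0.09·43.5) / (0.17 + 0.00 + 0.09)
  = 14.4550 / 0.2600 = 55.596

55.596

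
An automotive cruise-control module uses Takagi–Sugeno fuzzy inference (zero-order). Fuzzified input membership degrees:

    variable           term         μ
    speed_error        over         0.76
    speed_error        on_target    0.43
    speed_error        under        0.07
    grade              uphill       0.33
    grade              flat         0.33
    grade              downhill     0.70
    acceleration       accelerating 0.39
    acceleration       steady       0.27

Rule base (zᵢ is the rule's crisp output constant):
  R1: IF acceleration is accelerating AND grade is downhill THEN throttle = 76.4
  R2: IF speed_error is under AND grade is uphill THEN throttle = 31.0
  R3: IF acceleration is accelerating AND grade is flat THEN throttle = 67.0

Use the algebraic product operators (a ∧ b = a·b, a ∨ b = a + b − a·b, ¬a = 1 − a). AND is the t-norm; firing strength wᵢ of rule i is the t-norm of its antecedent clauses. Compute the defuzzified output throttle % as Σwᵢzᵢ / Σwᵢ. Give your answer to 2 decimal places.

71.08

R1 (z=76.4): accelerating=0.39, downhill=0.70; AND[a·b] → w = 0.2730
R2 (z=31.0): under=0.07, uphill=0.33; AND[a·b] → w = 0.0231
R3 (z=67.0): accelerating=0.39, flat=0.33; AND[a·b] → w = 0.1287
Weighted average = (0.2730·76.4 + 0.0231·31.0 + 0.1287·67.0) / (0.2730 + 0.0231 + 0.1287)
  = 30.1962 / 0.4248 = 71.08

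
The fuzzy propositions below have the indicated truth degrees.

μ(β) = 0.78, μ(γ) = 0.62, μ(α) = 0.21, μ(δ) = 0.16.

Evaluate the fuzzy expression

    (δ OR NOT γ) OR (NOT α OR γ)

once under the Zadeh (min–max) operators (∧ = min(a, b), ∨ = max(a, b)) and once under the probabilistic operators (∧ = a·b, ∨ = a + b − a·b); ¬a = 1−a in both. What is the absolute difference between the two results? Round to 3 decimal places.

Under Zadeh (min–max):
  NOT γ = 1 − 0.62 = 0.38
  δ OR NOT γ = max(a, b) on (0.16, 0.38) = 0.38
  NOT α = 1 − 0.21 = 0.79
  NOT α OR γ = max(a, b) on (0.79, 0.62) = 0.79
  (δ OR NOT γ) OR (NOT α OR γ) = max(a, b) on (0.38, 0.79) = 0.79
  → value = 0.7900
Under probabilistic:
  NOT γ = 1 − 0.6200 = 0.3800
  δ OR NOT γ = a + b − a·b on (0.1600, 0.3800) = 0.4792
  NOT α = 1 − 0.2100 = 0.7900
  NOT α OR γ = a + b − a·b on (0.7900, 0.6200) = 0.9202
  (δ OR NOT γ) OR (NOT α OR γ) = a + b − a·b on (0.4792, 0.9202) = 0.9584
  → value = 0.9584
|0.7900 − 0.9584| = 0.168

0.168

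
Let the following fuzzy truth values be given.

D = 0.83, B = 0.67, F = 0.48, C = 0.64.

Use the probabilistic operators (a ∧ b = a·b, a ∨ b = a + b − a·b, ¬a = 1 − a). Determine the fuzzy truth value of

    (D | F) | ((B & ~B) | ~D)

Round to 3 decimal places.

0.943

D | F = a + b − a·b on (0.8300, 0.4800) = 0.9116
~B = 1 − 0.6700 = 0.3300
B & ~B = a·b on (0.6700, 0.3300) = 0.2211
~D = 1 − 0.8300 = 0.1700
(B & ~B) | ~D = a + b − a·b on (0.2211, 0.1700) = 0.3535
(D | F) | ((B & ~B) | ~D) = a + b − a·b on (0.9116, 0.3535) = 0.9429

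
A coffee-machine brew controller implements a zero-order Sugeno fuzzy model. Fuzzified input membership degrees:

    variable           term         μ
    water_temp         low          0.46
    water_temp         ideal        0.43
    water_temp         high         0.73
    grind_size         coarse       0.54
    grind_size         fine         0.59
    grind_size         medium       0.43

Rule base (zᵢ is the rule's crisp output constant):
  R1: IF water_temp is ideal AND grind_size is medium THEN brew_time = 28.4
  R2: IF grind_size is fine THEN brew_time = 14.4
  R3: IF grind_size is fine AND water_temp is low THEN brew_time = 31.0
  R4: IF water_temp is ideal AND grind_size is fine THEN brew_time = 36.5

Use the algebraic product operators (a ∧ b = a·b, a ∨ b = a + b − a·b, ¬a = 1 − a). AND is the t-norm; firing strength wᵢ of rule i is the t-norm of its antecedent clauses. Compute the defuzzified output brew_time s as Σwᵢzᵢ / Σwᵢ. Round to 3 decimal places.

24.170

R1 (z=28.4): ideal=0.43, medium=0.43; AND[a·b] → w = 0.1849
R2 (z=14.4): fine=0.59 → w = 0.5900
R3 (z=31.0): fine=0.59, low=0.46; AND[a·b] → w = 0.2714
R4 (z=36.5): ideal=0.43, fine=0.59; AND[a·b] → w = 0.2537
Weighted average = (0.1849·28.4 + 0.5900·14.4 + 0.2714·31.0 + 0.2537·36.5) / (0.1849 + 0.5900 + 0.2714 + 0.2537)
  = 31.4206 / 1.3000 = 24.170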